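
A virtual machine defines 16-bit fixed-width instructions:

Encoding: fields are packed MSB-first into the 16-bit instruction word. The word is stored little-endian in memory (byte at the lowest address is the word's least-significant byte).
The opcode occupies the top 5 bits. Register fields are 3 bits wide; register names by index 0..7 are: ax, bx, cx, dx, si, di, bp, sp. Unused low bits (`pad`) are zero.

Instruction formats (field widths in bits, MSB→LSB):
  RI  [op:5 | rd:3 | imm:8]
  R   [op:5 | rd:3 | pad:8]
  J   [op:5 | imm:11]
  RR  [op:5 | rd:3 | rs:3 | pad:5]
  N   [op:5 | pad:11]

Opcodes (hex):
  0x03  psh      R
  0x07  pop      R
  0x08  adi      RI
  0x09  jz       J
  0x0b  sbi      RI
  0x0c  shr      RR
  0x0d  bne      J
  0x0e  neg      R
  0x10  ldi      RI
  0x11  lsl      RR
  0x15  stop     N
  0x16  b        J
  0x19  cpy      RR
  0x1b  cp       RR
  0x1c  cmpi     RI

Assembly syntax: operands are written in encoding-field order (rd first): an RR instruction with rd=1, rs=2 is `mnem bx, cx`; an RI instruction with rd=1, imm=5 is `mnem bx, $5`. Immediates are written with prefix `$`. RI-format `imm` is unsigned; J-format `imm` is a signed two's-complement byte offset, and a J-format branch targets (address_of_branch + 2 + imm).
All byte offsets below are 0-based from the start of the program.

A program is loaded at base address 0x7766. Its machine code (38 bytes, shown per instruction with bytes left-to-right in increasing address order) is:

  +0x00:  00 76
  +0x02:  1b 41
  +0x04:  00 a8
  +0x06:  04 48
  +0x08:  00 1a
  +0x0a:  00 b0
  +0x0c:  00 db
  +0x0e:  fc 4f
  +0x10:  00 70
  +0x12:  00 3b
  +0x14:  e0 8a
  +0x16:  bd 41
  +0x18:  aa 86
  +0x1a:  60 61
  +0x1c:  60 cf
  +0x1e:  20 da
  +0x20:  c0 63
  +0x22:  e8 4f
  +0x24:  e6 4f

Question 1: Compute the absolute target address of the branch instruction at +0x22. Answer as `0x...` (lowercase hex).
+0x22: e8 4f ⇒ word 0x4fe8 (little)
  top 5b → 0x9 → jz [J]
  [10:0] imm=2024 (s11→-24) = $-24
  target = base 0x7766 + off 0x22 + 2 + imm -24 = 0x7772

0x7772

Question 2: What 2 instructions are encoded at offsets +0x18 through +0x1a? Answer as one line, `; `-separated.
ldi bp, $170; shr bx, dx

@+18  little-endian(aa 86) = 0x86aa
  op=0x86aa>>11=0x10 ⇒ ldi (RI)
  rd: (w>>8)&0x7=0x6 → bp
  imm: (w>>0)&0xff=0xaa → $170
@+1a  little-endian(60 61) = 0x6160
  op=0x6160>>11=0xc ⇒ shr (RR)
  rd: (w>>8)&0x7=0x1 → bx
  rs: (w>>5)&0x7=0x3 → dx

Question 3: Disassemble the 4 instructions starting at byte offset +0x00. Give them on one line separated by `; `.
neg bp; adi bx, $27; stop; jz $4

+0x00: 00 76 ⇒ word 0x7600 (little)
  op=0x7600>>11=0xe ⇒ neg (R)
  rd@[10:8]=0x6 ⇒ bp
+0x02: 1b 41 ⇒ word 0x411b (little)
  op=0x411b>>11=0x8 ⇒ adi (RI)
  rd@[10:8]=0x1 ⇒ bx
  imm@[7:0]=0x1b ⇒ $27
+0x04: 00 a8 ⇒ word 0xa800 (little)
  op=0xa800>>11=0x15 ⇒ stop (N)
+0x06: 04 48 ⇒ word 0x4804 (little)
  op=0x4804>>11=0x9 ⇒ jz (J)
  imm@[10:0]=0x4 ⇒ $4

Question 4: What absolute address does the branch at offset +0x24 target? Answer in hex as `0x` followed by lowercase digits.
0x7772

+0x24: e6 4f ⇒ word 0x4fe6 (little)
  top 5b → 0x9 → jz [J]
  [10:0] imm=2022 (s11→-26) = $-26
  target = base 0x7766 + off 0x24 + 2 + imm -26 = 0x7772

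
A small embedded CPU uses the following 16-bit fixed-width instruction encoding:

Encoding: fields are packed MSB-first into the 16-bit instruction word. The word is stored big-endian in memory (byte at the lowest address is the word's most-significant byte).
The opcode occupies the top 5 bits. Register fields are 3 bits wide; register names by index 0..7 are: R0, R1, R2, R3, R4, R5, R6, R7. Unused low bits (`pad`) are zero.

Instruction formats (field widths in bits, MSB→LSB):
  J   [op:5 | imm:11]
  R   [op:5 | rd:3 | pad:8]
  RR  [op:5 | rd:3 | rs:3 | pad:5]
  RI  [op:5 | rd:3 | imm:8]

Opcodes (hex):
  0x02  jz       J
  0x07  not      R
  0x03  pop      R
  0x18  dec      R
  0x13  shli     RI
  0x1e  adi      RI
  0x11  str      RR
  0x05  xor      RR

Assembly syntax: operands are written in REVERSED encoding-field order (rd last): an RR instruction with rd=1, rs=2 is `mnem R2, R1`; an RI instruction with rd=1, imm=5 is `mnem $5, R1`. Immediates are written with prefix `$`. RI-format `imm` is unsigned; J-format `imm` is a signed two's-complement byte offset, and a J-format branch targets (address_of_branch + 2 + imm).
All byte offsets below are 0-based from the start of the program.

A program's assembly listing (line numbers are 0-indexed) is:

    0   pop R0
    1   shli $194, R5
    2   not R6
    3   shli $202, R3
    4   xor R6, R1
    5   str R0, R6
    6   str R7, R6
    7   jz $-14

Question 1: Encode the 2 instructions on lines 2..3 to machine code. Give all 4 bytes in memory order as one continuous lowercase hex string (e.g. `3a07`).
3e009bca

L2: not op=0x7:5|rd=6:3|pad=0:8 ⇒ 0x3e00 ⇒ big 3e 00
L3: shli op=0x13:5|rd=3:3|imm=202:8 ⇒ 0x9bca ⇒ big 9b ca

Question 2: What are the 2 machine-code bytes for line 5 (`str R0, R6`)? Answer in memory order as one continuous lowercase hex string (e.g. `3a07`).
8e00

5. str fields op=0x11:5|rd=6:3|rs=0:3|pad=0:5 → word 8e00h → 8e 00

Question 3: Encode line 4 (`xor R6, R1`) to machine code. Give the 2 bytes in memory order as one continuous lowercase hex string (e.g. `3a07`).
L4: xor op=0x5:5|rd=1:3|rs=6:3|pad=0:5 ⇒ 0x29c0 ⇒ big 29 c0

29c0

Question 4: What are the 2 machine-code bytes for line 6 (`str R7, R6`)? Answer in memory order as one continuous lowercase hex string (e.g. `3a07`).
L6: str op=0x11:5|rd=6:3|rs=7:3|pad=0:5 ⇒ 0x8ee0 ⇒ big 8e e0

8ee0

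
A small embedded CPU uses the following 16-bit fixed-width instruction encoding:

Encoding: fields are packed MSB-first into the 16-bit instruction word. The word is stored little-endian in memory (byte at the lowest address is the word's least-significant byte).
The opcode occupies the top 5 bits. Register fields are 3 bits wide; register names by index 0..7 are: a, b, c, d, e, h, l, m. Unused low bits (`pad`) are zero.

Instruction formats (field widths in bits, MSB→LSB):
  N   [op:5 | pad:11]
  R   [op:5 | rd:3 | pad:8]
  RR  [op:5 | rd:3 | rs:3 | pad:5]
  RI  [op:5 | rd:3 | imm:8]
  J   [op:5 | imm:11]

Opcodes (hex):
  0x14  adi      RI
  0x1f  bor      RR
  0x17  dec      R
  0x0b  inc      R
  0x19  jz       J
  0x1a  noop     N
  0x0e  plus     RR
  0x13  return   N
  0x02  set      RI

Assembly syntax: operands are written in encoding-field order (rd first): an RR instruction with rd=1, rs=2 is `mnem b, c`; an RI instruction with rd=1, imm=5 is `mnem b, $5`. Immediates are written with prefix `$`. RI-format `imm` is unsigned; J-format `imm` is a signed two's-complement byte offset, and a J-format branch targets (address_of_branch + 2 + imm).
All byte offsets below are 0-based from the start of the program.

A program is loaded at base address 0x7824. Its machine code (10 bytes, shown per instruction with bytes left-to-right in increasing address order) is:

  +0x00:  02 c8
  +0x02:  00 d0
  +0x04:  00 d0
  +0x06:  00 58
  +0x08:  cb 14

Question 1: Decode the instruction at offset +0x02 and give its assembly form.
+0x02: 00 d0 ⇒ word 0xd000 (little)
  top 5b → 0x1a → noop [N]

noop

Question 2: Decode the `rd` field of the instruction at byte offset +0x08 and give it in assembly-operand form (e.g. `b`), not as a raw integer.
[08] cb 14 → 0x14cb
  top 5b → 0x2 → set [RI]
  rd@[10:8]=0x4 ⇒ e
  imm@[7:0]=0xcb ⇒ $203

e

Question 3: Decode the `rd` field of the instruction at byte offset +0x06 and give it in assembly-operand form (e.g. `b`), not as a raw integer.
@+06  little-endian(00 58) = 0x5800
  top 5b → 0xb → inc [R]
  rd: (w>>8)&0x7=0x0 → a

a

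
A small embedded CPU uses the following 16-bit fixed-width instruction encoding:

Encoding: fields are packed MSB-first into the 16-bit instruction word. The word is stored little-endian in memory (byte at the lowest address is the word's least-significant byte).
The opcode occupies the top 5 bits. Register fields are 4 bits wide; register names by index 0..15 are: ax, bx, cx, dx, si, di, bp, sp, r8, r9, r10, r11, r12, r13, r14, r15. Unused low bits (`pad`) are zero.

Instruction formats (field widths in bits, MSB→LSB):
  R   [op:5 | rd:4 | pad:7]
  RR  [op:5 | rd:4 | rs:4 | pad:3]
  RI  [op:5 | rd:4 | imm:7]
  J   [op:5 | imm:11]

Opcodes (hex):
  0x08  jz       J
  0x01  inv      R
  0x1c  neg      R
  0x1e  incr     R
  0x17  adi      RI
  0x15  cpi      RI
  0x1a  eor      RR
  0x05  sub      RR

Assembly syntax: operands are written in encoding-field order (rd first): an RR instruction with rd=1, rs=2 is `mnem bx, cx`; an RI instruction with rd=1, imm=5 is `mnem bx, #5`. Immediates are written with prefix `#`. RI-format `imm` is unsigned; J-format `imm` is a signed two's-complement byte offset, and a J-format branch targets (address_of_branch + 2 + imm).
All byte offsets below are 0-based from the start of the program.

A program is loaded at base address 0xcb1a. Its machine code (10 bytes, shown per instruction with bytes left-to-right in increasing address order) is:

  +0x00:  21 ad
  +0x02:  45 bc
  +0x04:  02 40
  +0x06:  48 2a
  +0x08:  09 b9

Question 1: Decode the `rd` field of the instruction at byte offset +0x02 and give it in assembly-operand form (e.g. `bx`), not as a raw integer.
r8

off 0x02: read 45 bc as little → 0xbc45
  op=0xbc45>>11=0x17 ⇒ adi (RI)
  [10:7] rd=8 = r8
  [6:0] imm=69 = #69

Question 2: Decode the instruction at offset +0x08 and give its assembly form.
[08] 09 b9 → 0xb909
  top 5b → 0x17 → adi [RI]
  [10:7] rd=2 = cx
  [6:0] imm=9 = #9

adi cx, #9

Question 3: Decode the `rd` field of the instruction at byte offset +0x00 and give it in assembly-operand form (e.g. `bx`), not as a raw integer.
r10

off 0x00: read 21 ad as little → 0xad21
  top 5b → 0x15 → cpi [RI]
  rd@[10:7]=0xa ⇒ r10
  imm@[6:0]=0x21 ⇒ #33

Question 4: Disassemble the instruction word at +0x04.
jz #2

+0x04: 02 40 ⇒ word 0x4002 (little)
  top 5b → 0x8 → jz [J]
  [10:0] imm=2 = #2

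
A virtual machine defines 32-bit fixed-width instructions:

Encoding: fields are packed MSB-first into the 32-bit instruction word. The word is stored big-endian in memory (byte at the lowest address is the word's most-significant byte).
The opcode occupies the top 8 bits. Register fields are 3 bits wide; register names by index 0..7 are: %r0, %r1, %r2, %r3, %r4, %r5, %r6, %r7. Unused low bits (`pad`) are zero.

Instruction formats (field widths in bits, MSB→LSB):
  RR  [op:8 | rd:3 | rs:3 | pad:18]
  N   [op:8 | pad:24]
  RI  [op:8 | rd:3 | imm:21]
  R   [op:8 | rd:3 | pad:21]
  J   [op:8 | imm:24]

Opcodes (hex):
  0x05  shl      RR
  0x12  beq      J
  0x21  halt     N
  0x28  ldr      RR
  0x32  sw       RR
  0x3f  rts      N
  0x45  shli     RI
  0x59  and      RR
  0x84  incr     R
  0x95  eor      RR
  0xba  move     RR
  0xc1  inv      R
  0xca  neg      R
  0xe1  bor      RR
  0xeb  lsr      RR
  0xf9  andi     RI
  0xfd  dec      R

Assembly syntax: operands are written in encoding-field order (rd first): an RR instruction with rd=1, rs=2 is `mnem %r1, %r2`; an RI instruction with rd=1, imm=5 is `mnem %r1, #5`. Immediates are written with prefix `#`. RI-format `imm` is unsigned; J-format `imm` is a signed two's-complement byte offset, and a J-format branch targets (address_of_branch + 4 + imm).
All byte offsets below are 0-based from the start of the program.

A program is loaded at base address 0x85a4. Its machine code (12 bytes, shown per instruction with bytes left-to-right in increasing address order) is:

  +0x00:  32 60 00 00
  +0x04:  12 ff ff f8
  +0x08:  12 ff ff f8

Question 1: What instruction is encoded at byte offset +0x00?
sw %r3, %r0

@+00  big-endian(32 60 00 00) = 0x32600000
  op=0x32600000>>24=0x32 ⇒ sw (RR)
  [23:21] rd=3 = %r3
  [20:18] rs=0 = %r0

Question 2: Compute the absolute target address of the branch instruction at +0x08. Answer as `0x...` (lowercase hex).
0x85a8

@+08  big-endian(12 ff ff f8) = 0x12fffff8
  op=0x12fffff8>>24=0x12 ⇒ beq (J)
  [23:0] imm=16777208 (s24→-8) = #-8
  target = base 0x85a4 + off 0x08 + 4 + imm -8 = 0x85a8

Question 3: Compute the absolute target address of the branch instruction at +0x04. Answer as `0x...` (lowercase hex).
0x85a4

+0x04: 12 ff ff f8 ⇒ word 0x12fffff8 (big)
  top 8b → 0x12 → beq [J]
  imm@[23:0]=0xfffff8 (s24→-8) ⇒ #-8
  target = base 0x85a4 + off 0x04 + 4 + imm -8 = 0x85a4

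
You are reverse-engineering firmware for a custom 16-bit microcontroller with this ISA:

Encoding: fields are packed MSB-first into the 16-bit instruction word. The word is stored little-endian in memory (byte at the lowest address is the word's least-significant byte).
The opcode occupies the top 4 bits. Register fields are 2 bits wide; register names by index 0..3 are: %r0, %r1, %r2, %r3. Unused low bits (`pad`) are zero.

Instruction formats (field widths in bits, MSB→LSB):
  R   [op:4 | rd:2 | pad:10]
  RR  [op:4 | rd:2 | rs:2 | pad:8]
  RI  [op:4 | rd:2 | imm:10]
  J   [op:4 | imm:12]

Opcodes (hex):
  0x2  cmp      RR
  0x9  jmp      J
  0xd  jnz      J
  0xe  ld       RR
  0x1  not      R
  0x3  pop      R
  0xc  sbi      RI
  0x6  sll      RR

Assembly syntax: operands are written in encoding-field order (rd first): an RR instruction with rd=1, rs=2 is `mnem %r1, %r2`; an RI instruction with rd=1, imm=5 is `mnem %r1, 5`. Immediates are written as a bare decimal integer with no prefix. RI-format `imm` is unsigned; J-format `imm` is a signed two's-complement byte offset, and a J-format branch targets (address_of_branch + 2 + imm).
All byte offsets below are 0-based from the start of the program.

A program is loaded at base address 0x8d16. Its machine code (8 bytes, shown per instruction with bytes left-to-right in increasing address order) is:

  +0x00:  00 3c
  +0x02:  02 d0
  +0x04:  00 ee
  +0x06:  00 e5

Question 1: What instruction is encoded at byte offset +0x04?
ld %r3, %r2

off 0x04: read 00 ee as little → 0xee00
  top 4b → 0xe → ld [RR]
  [11:10] rd=3 = %r3
  [9:8] rs=2 = %r2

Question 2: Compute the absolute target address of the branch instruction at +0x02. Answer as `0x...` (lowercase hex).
[02] 02 d0 → 0xd002
  top 4b → 0xd → jnz [J]
  imm: (w>>0)&0xfff=0x2 → 2
  target = base 0x8d16 + off 0x02 + 2 + imm 2 = 0x8d1c

0x8d1c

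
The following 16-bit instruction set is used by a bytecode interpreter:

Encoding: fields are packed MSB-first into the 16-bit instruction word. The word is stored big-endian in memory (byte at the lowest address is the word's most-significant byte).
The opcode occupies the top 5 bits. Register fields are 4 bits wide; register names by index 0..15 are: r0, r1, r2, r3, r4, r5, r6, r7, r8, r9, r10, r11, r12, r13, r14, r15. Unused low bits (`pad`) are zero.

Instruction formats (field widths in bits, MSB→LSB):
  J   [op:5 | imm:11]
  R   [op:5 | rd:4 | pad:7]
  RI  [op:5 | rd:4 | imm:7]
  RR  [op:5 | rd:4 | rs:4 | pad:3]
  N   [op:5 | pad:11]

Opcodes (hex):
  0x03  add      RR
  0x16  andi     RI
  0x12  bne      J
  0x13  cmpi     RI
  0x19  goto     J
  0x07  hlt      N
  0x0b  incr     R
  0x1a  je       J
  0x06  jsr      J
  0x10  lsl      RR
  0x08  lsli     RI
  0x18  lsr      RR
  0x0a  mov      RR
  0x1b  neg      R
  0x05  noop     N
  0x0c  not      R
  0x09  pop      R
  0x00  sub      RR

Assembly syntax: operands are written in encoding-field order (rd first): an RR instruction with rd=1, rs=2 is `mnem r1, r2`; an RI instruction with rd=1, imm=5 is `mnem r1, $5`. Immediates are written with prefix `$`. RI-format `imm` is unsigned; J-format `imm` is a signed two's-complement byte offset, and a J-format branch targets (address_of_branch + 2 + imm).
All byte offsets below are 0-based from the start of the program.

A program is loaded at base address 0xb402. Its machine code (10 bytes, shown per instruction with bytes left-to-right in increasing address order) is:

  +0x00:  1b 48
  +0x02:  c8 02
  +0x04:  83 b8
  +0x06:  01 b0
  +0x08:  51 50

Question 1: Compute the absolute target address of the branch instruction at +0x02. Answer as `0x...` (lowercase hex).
0xb408

off 0x02: read c8 02 as big → 0xc802
  top 5b → 0x19 → goto [J]
  [10:0] imm=2 = $2
  target = base 0xb402 + off 0x02 + 2 + imm 2 = 0xb408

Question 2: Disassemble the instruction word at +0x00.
add r6, r9

+0x00: 1b 48 ⇒ word 0x1b48 (big)
  opcode bits[15:11]=0x3: add/RR
  rd@[10:7]=0x6 ⇒ r6
  rs@[6:3]=0x9 ⇒ r9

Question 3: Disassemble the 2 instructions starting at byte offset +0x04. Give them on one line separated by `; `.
off 0x04: read 83 b8 as big → 0x83b8
  op=0x83b8>>11=0x10 ⇒ lsl (RR)
  rd@[10:7]=0x7 ⇒ r7
  rs@[6:3]=0x7 ⇒ r7
off 0x06: read 01 b0 as big → 0x01b0
  op=0x01b0>>11=0x0 ⇒ sub (RR)
  rd@[10:7]=0x3 ⇒ r3
  rs@[6:3]=0x6 ⇒ r6

lsl r7, r7; sub r3, r6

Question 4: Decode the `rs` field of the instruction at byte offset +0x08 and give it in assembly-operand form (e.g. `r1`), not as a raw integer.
r10

off 0x08: read 51 50 as big → 0x5150
  opcode bits[15:11]=0xa: mov/RR
  rd@[10:7]=0x2 ⇒ r2
  rs@[6:3]=0xa ⇒ r10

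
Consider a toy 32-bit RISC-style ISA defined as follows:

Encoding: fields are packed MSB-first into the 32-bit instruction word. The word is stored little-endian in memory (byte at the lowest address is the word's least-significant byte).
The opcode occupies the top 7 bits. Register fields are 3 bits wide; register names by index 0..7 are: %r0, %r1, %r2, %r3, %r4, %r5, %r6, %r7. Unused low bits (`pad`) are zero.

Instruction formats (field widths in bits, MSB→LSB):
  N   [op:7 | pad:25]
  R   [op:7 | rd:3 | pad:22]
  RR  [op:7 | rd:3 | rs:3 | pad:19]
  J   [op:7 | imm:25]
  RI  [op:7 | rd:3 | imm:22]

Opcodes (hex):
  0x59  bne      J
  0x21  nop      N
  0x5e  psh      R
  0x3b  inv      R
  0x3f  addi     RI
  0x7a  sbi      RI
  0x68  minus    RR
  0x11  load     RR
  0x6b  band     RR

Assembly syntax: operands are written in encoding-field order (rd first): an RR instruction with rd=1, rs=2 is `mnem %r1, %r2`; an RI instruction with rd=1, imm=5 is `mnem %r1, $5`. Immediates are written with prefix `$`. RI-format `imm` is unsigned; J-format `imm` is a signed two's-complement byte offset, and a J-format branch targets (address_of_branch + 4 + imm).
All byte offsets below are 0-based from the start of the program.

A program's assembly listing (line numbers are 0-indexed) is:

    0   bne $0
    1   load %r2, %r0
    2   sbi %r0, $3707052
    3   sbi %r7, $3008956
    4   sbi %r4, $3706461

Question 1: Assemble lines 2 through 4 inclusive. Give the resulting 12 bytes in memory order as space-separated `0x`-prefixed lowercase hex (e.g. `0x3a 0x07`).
2. sbi fields op=0x7a:7|rd=0:3|imm=3707052:22 → word f43890ach → ac 90 38 f4
3. sbi fields op=0x7a:7|rd=7:3|imm=3008956:22 → word f5ede9bch → bc e9 ed f5
4. sbi fields op=0x7a:7|rd=4:3|imm=3706461:22 → word f5388e5dh → 5d 8e 38 f5

0xac 0x90 0x38 0xf4 0xbc 0xe9 0xed 0xf5 0x5d 0x8e 0x38 0xf5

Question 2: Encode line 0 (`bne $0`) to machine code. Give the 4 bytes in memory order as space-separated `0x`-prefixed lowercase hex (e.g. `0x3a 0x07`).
line 0 (bne): pack op=0x59:7|imm=0:25 = 0xb2000000; little→ 00 00 00 b2

0x00 0x00 0x00 0xb2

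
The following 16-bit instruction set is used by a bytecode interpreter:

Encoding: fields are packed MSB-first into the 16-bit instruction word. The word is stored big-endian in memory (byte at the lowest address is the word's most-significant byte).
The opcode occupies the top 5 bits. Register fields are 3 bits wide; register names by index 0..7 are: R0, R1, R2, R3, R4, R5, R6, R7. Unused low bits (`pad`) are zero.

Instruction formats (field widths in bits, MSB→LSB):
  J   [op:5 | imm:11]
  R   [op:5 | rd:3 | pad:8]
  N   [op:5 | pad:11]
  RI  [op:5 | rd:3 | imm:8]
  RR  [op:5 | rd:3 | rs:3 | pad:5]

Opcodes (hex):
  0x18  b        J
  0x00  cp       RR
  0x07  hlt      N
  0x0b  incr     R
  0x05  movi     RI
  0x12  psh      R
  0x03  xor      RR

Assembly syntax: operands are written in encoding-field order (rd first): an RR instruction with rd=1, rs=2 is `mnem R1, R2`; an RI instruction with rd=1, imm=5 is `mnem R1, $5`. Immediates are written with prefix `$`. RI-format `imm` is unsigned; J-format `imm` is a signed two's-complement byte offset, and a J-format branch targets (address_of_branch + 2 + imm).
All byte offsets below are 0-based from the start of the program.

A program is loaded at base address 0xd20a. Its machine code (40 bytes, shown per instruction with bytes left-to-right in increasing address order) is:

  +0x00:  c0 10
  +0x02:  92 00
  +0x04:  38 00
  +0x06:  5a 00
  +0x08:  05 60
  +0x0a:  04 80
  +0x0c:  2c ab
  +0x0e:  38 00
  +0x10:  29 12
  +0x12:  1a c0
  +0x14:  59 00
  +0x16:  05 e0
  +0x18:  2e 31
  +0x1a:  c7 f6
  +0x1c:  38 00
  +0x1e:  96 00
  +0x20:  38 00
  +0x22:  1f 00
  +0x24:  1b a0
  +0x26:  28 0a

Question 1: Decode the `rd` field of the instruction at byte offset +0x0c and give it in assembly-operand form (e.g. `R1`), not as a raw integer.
R4

off 0x0c: read 2c ab as big → 0x2cab
  opcode bits[15:11]=0x5: movi/RI
  rd: (w>>8)&0x7=0x4 → R4
  imm: (w>>0)&0xff=0xab → $171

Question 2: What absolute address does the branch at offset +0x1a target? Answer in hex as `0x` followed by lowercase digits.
0xd21c

+0x1a: c7 f6 ⇒ word 0xc7f6 (big)
  top 5b → 0x18 → b [J]
  imm@[10:0]=0x7f6 (s11→-10) ⇒ $-10
  target = base 0xd20a + off 0x1a + 2 + imm -10 = 0xd21c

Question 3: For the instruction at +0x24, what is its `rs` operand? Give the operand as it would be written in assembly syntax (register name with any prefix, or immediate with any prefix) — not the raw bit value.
R5

[24] 1b a0 → 0x1ba0
  opcode bits[15:11]=0x3: xor/RR
  rd@[10:8]=0x3 ⇒ R3
  rs@[7:5]=0x5 ⇒ R5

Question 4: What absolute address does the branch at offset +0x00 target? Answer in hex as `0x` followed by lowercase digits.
[00] c0 10 → 0xc010
  top 5b → 0x18 → b [J]
  imm: (w>>0)&0x7ff=0x10 → $16
  target = base 0xd20a + off 0x00 + 2 + imm 16 = 0xd21c

0xd21c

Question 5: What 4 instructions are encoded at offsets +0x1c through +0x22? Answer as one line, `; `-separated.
hlt; psh R6; hlt; xor R7, R0

+0x1c: 38 00 ⇒ word 0x3800 (big)
  op=0x3800>>11=0x7 ⇒ hlt (N)
+0x1e: 96 00 ⇒ word 0x9600 (big)
  op=0x9600>>11=0x12 ⇒ psh (R)
  rd@[10:8]=0x6 ⇒ R6
+0x20: 38 00 ⇒ word 0x3800 (big)
  op=0x3800>>11=0x7 ⇒ hlt (N)
+0x22: 1f 00 ⇒ word 0x1f00 (big)
  op=0x1f00>>11=0x3 ⇒ xor (RR)
  rd@[10:8]=0x7 ⇒ R7
  rs@[7:5]=0x0 ⇒ R0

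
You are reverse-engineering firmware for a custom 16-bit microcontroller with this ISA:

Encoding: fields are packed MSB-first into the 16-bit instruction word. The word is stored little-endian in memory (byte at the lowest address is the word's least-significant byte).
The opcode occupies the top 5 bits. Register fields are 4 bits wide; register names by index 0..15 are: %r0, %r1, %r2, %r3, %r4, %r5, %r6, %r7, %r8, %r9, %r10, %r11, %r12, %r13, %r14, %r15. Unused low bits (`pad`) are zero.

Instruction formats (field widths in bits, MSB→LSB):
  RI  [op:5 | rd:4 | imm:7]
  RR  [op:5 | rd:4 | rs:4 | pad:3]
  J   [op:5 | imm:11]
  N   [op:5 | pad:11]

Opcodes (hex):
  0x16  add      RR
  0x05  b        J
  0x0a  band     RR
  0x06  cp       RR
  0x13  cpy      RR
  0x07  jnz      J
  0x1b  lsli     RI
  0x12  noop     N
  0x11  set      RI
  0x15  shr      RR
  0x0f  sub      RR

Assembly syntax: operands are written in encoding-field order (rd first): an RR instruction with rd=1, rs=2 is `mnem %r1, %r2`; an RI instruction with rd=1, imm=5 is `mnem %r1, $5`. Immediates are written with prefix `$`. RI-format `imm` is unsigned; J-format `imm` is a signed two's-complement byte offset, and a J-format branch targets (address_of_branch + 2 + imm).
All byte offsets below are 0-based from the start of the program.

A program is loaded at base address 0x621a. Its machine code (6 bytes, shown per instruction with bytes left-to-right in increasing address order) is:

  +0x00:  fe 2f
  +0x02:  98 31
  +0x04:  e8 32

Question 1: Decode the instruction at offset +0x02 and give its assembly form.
@+02  little-endian(98 31) = 0x3198
  op=0x3198>>11=0x6 ⇒ cp (RR)
  rd: (w>>7)&0xf=0x3 → %r3
  rs: (w>>3)&0xf=0x3 → %r3

cp %r3, %r3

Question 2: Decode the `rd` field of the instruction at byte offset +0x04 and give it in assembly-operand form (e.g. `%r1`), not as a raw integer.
%r5

off 0x04: read e8 32 as little → 0x32e8
  op=0x32e8>>11=0x6 ⇒ cp (RR)
  rd: (w>>7)&0xf=0x5 → %r5
  rs: (w>>3)&0xf=0xd → %r13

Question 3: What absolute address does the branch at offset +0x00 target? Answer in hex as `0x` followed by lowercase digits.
@+00  little-endian(fe 2f) = 0x2ffe
  opcode bits[15:11]=0x5: b/J
  imm: (w>>0)&0x7ff=0x7fe (s11→-2) → $-2
  target = base 0x621a + off 0x00 + 2 + imm -2 = 0x621a

0x621a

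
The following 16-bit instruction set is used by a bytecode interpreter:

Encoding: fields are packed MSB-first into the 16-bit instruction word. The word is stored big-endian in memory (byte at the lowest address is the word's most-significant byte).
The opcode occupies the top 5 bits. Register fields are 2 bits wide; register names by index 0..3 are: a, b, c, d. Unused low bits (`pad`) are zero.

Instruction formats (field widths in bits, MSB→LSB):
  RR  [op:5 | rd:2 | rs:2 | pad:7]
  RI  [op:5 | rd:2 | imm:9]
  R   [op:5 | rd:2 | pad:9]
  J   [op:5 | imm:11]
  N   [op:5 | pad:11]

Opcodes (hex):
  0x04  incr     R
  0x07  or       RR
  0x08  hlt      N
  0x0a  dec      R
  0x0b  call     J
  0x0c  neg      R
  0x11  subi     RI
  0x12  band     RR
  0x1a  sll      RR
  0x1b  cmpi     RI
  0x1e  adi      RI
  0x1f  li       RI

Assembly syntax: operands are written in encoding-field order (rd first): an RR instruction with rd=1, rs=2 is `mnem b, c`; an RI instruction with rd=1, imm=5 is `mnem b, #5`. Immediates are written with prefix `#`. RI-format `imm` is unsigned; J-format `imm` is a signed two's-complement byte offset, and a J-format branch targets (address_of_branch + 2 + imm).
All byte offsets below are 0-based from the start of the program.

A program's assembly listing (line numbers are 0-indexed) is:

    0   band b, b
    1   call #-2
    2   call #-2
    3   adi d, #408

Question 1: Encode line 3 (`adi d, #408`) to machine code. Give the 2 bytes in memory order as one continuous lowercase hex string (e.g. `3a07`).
f798

3. adi fields op=0x1e:5|rd=3:2|imm=408:9 → word f798h → f7 98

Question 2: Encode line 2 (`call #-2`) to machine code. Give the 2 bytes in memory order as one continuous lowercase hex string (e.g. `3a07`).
5ffe

2. call fields op=0xb:5|imm=-2:11 → word 5ffeh → 5f fe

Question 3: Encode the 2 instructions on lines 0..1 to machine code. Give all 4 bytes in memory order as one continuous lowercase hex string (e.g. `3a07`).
92805ffe

0. band fields op=0x12:5|rd=1:2|rs=1:2|pad=0:7 → word 9280h → 92 80
1. call fields op=0xb:5|imm=-2:11 → word 5ffeh → 5f fe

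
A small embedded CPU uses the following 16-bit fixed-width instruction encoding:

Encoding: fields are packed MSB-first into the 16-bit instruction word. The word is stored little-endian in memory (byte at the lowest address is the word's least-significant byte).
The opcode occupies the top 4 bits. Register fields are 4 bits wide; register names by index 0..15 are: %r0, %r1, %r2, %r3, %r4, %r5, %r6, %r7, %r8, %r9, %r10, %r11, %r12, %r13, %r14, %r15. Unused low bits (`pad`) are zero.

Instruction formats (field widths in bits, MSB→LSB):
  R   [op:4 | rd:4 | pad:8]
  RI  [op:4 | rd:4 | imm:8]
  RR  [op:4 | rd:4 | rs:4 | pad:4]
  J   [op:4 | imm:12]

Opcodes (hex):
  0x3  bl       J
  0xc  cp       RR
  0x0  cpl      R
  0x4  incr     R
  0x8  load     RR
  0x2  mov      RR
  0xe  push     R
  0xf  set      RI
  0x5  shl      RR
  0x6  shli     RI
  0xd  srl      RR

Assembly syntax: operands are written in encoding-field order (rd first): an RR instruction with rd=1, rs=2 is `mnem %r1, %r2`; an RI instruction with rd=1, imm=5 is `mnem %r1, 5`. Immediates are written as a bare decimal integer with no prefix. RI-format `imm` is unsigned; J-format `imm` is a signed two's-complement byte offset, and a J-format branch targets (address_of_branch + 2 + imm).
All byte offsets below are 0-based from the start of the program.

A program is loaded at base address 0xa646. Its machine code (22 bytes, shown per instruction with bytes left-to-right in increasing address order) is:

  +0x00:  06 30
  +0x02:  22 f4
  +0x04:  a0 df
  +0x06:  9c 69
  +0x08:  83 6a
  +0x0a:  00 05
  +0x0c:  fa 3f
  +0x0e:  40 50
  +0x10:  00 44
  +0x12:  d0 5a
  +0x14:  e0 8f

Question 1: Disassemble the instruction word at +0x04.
srl %r15, %r10

@+04  little-endian(a0 df) = 0xdfa0
  top 4b → 0xd → srl [RR]
  rd: (w>>8)&0xf=0xf → %r15
  rs: (w>>4)&0xf=0xa → %r10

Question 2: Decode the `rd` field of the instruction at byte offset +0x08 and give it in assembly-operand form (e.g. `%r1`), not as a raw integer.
%r10

@+08  little-endian(83 6a) = 0x6a83
  op=0x6a83>>12=0x6 ⇒ shli (RI)
  rd: (w>>8)&0xf=0xa → %r10
  imm: (w>>0)&0xff=0x83 → 131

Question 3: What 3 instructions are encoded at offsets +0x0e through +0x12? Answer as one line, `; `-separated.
shl %r0, %r4; incr %r4; shl %r10, %r13

+0x0e: 40 50 ⇒ word 0x5040 (little)
  top 4b → 0x5 → shl [RR]
  [11:8] rd=0 = %r0
  [7:4] rs=4 = %r4
+0x10: 00 44 ⇒ word 0x4400 (little)
  top 4b → 0x4 → incr [R]
  [11:8] rd=4 = %r4
+0x12: d0 5a ⇒ word 0x5ad0 (little)
  top 4b → 0x5 → shl [RR]
  [11:8] rd=10 = %r10
  [7:4] rs=13 = %r13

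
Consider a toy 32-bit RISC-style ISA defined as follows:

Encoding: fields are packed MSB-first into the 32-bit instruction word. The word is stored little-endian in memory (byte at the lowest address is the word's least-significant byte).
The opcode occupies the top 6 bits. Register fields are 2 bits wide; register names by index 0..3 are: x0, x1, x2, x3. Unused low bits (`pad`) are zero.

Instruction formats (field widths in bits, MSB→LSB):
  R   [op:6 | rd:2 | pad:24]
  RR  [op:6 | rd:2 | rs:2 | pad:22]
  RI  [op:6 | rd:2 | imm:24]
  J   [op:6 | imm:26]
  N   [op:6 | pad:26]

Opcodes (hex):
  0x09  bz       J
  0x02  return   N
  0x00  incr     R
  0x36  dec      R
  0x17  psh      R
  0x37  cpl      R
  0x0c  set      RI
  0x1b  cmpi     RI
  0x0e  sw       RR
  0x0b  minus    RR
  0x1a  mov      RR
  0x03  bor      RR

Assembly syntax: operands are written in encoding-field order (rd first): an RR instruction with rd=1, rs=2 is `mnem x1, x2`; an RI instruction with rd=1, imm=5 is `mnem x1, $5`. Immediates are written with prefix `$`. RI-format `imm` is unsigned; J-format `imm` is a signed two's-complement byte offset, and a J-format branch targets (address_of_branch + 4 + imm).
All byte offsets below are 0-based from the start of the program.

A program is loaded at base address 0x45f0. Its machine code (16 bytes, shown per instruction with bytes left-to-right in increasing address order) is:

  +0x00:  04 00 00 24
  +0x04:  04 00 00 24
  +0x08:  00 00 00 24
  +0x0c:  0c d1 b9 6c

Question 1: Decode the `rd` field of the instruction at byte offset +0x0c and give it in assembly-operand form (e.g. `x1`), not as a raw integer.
[0c] 0c d1 b9 6c → 0x6cb9d10c
  opcode bits[31:26]=0x1b: cmpi/RI
  rd@[25:24]=0x0 ⇒ x0
  imm@[23:0]=0xb9d10c ⇒ $12177676

x0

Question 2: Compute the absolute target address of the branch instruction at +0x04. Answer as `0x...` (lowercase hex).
[04] 04 00 00 24 → 0x24000004
  op=0x24000004>>26=0x9 ⇒ bz (J)
  imm: (w>>0)&0x3ffffff=0x4 → $4
  target = base 0x45f0 + off 0x04 + 4 + imm 4 = 0x45fc

0x45fc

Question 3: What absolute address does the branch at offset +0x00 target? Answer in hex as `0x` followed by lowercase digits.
0x45f8

@+00  little-endian(04 00 00 24) = 0x24000004
  top 6b → 0x9 → bz [J]
  imm: (w>>0)&0x3ffffff=0x4 → $4
  target = base 0x45f0 + off 0x00 + 4 + imm 4 = 0x45f8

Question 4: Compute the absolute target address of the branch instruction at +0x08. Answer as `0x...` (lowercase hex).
0x45fc

off 0x08: read 00 00 00 24 as little → 0x24000000
  top 6b → 0x9 → bz [J]
  imm: (w>>0)&0x3ffffff=0x0 → $0
  target = base 0x45f0 + off 0x08 + 4 + imm 0 = 0x45fc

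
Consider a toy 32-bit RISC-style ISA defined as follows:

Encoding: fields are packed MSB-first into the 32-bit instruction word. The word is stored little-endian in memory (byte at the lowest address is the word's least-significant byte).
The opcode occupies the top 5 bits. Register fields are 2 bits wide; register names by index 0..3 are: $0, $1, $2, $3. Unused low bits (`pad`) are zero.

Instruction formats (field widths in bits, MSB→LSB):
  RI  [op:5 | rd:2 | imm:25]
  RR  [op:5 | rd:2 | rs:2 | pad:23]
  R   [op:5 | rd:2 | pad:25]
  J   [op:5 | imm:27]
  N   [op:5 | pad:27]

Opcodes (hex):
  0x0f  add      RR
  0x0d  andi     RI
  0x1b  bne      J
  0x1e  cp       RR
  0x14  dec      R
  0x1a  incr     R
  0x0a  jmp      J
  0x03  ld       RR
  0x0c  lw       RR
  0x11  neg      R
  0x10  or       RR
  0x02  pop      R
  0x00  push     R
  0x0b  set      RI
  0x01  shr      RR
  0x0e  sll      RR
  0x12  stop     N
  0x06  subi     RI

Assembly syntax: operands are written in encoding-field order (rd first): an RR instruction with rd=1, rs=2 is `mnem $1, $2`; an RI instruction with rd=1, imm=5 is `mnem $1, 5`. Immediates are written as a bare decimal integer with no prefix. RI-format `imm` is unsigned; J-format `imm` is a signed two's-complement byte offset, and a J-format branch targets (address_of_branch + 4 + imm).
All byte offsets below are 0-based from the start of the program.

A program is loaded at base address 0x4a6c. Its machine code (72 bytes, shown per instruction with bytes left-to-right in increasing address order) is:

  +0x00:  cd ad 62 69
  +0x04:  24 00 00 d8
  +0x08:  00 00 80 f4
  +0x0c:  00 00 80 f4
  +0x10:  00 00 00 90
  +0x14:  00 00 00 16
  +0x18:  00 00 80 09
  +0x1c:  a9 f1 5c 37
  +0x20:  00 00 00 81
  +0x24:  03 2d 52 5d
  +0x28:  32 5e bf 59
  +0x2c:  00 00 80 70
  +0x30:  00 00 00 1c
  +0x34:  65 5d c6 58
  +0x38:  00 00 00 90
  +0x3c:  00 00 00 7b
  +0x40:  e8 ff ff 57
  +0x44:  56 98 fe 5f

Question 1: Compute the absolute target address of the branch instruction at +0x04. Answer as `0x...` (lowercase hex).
0x4a98

off 0x04: read 24 00 00 d8 as little → 0xd8000024
  opcode bits[31:27]=0x1b: bne/J
  imm@[26:0]=0x24 ⇒ 36
  target = base 0x4a6c + off 0x04 + 4 + imm 36 = 0x4a98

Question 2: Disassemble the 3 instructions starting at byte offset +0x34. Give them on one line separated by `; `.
off 0x34: read 65 5d c6 58 as little → 0x58c65d65
  top 5b → 0xb → set [RI]
  rd: (w>>25)&0x3=0x0 → $0
  imm: (w>>0)&0x1ffffff=0xc65d65 → 13000037
off 0x38: read 00 00 00 90 as little → 0x90000000
  top 5b → 0x12 → stop [N]
off 0x3c: read 00 00 00 7b as little → 0x7b000000
  top 5b → 0xf → add [RR]
  rd: (w>>25)&0x3=0x1 → $1
  rs: (w>>23)&0x3=0x2 → $2

set $0, 13000037; stop; add $1, $2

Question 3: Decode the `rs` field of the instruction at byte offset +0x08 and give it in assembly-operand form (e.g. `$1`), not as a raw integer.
@+08  little-endian(00 00 80 f4) = 0xf4800000
  op=0xf4800000>>27=0x1e ⇒ cp (RR)
  rd@[26:25]=0x2 ⇒ $2
  rs@[24:23]=0x1 ⇒ $1

$1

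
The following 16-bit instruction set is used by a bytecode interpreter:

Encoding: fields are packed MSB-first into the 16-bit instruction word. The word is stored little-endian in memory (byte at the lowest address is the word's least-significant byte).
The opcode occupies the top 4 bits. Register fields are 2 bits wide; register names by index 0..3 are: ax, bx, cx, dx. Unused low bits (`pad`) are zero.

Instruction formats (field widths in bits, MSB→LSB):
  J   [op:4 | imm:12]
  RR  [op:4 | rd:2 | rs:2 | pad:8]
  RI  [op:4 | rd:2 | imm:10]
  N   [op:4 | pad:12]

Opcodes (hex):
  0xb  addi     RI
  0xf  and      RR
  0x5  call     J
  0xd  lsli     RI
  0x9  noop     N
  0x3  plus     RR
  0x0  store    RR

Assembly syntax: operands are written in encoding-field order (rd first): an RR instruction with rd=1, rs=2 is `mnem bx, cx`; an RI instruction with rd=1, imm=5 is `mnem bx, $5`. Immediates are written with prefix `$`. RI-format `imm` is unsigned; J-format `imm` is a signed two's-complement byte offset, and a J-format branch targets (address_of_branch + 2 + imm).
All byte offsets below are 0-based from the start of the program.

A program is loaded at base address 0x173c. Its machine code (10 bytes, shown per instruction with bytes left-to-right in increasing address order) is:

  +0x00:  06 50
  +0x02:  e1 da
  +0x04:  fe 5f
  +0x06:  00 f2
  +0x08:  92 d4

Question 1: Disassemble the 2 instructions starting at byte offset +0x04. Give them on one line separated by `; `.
call $-2; and ax, cx

off 0x04: read fe 5f as little → 0x5ffe
  op=0x5ffe>>12=0x5 ⇒ call (J)
  [11:0] imm=4094 (s12→-2) = $-2
off 0x06: read 00 f2 as little → 0xf200
  op=0xf200>>12=0xf ⇒ and (RR)
  [11:10] rd=0 = ax
  [9:8] rs=2 = cx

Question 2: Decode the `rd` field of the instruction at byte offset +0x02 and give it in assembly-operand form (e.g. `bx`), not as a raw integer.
cx

[02] e1 da → 0xdae1
  opcode bits[15:12]=0xd: lsli/RI
  [11:10] rd=2 = cx
  [9:0] imm=737 = $737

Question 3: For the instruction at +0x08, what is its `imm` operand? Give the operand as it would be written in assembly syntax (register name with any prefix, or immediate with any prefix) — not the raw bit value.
off 0x08: read 92 d4 as little → 0xd492
  top 4b → 0xd → lsli [RI]
  [11:10] rd=1 = bx
  [9:0] imm=146 = $146

$146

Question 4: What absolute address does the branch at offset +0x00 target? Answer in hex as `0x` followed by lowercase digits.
+0x00: 06 50 ⇒ word 0x5006 (little)
  top 4b → 0x5 → call [J]
  imm: (w>>0)&0xfff=0x6 → $6
  target = base 0x173c + off 0x00 + 2 + imm 6 = 0x1744

0x1744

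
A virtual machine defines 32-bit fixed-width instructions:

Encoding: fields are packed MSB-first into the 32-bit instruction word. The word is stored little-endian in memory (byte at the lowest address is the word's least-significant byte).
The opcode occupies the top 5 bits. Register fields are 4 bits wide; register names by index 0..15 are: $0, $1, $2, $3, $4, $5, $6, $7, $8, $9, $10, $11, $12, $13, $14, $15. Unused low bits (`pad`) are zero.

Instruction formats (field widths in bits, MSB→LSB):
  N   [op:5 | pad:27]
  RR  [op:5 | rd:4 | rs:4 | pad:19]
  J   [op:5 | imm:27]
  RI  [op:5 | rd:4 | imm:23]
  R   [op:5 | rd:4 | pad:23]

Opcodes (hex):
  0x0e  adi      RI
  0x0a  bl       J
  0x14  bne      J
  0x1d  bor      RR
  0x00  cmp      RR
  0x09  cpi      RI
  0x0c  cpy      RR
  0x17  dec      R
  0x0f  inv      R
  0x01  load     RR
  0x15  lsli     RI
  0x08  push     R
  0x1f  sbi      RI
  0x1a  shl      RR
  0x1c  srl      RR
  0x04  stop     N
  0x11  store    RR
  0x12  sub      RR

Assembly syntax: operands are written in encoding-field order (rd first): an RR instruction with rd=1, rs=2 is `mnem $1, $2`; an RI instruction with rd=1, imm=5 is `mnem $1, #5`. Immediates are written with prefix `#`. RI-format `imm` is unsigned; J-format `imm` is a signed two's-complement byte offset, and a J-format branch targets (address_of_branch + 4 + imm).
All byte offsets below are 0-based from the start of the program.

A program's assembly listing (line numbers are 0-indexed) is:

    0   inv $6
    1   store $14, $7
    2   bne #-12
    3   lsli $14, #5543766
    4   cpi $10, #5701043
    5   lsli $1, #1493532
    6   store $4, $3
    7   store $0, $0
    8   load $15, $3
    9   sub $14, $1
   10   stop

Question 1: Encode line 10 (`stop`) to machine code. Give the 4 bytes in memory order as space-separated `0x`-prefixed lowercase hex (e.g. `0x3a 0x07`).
0x00 0x00 0x00 0x20

line 10 (stop): pack op=0x4:5|pad=0:27 = 0x20000000; little→ 00 00 00 20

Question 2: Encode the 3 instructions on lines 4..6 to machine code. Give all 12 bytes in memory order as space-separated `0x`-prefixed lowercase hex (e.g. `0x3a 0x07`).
4. cpi fields op=0x9:5|rd=10:4|imm=5701043:23 → word 4d56fdb3h → b3 fd 56 4d
5. lsli fields op=0x15:5|rd=1:4|imm=1493532:23 → word a896ca1ch → 1c ca 96 a8
6. store fields op=0x11:5|rd=4:4|rs=3:4|pad=0:19 → word 8a180000h → 00 00 18 8a

0xb3 0xfd 0x56 0x4d 0x1c 0xca 0x96 0xa8 0x00 0x00 0x18 0x8a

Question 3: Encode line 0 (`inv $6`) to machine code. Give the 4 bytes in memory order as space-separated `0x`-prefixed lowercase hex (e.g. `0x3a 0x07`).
0x00 0x00 0x00 0x7b

0. inv fields op=0xf:5|rd=6:4|pad=0:23 → word 7b000000h → 00 00 00 7b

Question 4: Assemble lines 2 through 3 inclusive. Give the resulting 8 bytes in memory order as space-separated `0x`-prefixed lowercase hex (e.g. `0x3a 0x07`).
0xf4 0xff 0xff 0xa7 0x56 0x97 0x54 0xaf

2. bne fields op=0x14:5|imm=-12:27 → word a7fffff4h → f4 ff ff a7
3. lsli fields op=0x15:5|rd=14:4|imm=5543766:23 → word af549756h → 56 97 54 af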